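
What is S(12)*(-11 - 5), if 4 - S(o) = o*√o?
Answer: -64 + 384*√3 ≈ 601.11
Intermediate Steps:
S(o) = 4 - o^(3/2) (S(o) = 4 - o*√o = 4 - o^(3/2))
S(12)*(-11 - 5) = (4 - 12^(3/2))*(-11 - 5) = (4 - 24*√3)*(-16) = -64 + 384*√3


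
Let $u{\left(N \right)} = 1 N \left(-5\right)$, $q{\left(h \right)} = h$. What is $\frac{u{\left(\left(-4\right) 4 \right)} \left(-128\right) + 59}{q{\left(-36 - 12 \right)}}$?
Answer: $\frac{10181}{48} \approx 212.1$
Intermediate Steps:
$u{\left(N \right)} = - 5 N$ ($u{\left(N \right)} = N \left(-5\right) = - 5 N$)
$\frac{u{\left(\left(-4\right) 4 \right)} \left(-128\right) + 59}{q{\left(-36 - 12 \right)}} = \frac{- 5 \left(\left(-4\right) 4\right) \left(-128\right) + 59}{-36 - 12} = \frac{\left(-5\right) \left(-16\right) \left(-128\right) + 59}{-36 - 12} = \frac{80 \left(-128\right) + 59}{-48} = \left(-10240 + 59\right) \left(- \frac{1}{48}\right) = \left(-10181\right) \left(- \frac{1}{48}\right) = \frac{10181}{48}$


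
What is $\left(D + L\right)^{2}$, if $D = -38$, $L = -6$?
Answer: $1936$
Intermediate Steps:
$\left(D + L\right)^{2} = \left(-38 - 6\right)^{2} = \left(-44\right)^{2} = 1936$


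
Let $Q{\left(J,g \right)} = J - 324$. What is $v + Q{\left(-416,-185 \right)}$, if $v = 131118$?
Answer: $130378$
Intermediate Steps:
$Q{\left(J,g \right)} = -324 + J$ ($Q{\left(J,g \right)} = J - 324 = -324 + J$)
$v + Q{\left(-416,-185 \right)} = 131118 - 740 = 130378$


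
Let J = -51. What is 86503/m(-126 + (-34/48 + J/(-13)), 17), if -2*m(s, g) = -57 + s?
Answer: 53977872/56093 ≈ 962.29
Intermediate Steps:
m(s, g) = 57/2 - s/2 (m(s, g) = -(-57 + s)/2 = 57/2 - s/2)
86503/m(-126 + (-34/48 + J/(-13)), 17) = 86503/(57/2 - (-126 + (-34/48 - 51/(-13)))/2) = 86503/(57/2 - (-126 + (-34*1/48 - 51*(-1/13)))/2) = 86503/(57/2 - (-126 + (-17/24 + 51/13))/2) = 86503/(57/2 - (-126 + 1003/312)/2) = 86503/(57/2 - ½*(-38309/312)) = 86503/(57/2 + 38309/624) = 86503/(56093/624) = 86503*(624/56093) = 53977872/56093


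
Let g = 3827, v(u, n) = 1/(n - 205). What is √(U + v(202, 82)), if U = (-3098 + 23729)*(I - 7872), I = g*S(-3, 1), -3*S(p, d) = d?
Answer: I*√2855228256042/123 ≈ 13738.0*I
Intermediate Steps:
v(u, n) = 1/(-205 + n)
S(p, d) = -d/3
I = -3827/3 (I = 3827*(-⅓*1) = 3827*(-⅓) = -3827/3 ≈ -1275.7)
U = -188725511 (U = (-3098 + 23729)*(-3827/3 - 7872) = 20631*(-27443/3) = -188725511)
√(U + v(202, 82)) = √(-188725511 + 1/(-205 + 82)) = √(-188725511 + 1/(-123)) = √(-188725511 - 1/123) = √(-23213237854/123) = I*√2855228256042/123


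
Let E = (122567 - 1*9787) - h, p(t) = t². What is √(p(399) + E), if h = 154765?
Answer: 12*√814 ≈ 342.37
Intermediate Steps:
E = -41985 (E = (122567 - 1*9787) - 1*154765 = (122567 - 9787) - 154765 = 112780 - 154765 = -41985)
√(p(399) + E) = √(399² - 41985) = √(159201 - 41985) = √117216 = 12*√814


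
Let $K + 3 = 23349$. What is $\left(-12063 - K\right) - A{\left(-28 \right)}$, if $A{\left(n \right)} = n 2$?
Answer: $-35353$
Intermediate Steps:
$K = 23346$ ($K = -3 + 23349 = 23346$)
$A{\left(n \right)} = 2 n$
$\left(-12063 - K\right) - A{\left(-28 \right)} = \left(-12063 - 23346\right) - 2 \left(-28\right) = \left(-12063 - 23346\right) - -56 = -35409 + 56 = -35353$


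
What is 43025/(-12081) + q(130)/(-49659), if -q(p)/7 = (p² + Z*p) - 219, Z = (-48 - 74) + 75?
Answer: -414206906/199976793 ≈ -2.0713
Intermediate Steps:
Z = -47 (Z = -122 + 75 = -47)
q(p) = 1533 - 7*p² + 329*p (q(p) = -7*((p² - 47*p) - 219) = -7*(-219 + p² - 47*p) = 1533 - 7*p² + 329*p)
43025/(-12081) + q(130)/(-49659) = 43025/(-12081) + (1533 - 7*130² + 329*130)/(-49659) = 43025*(-1/12081) + (1533 - 7*16900 + 42770)*(-1/49659) = -43025/12081 + (1533 - 118300 + 42770)*(-1/49659) = -43025/12081 - 73997*(-1/49659) = -43025/12081 + 73997/49659 = -414206906/199976793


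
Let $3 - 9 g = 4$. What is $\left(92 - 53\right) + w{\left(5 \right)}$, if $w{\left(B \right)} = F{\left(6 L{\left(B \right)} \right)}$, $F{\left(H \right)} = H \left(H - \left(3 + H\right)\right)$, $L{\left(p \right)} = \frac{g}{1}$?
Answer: $41$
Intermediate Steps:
$g = - \frac{1}{9}$ ($g = \frac{1}{3} - \frac{4}{9} = - \frac{1}{9} \approx -0.11111$)
$L{\left(p \right)} = - \frac{1}{9}$ ($L{\left(p \right)} = - \frac{1}{9 \cdot 1} = \left(- \frac{1}{9}\right) 1 = - \frac{1}{9}$)
$F{\left(H \right)} = - 3 H$ ($F{\left(H \right)} = H \left(-3\right) = - 3 H$)
$w{\left(B \right)} = 2$ ($w{\left(B \right)} = - 3 \cdot 6 \left(- \frac{1}{9}\right) = \left(-3\right) \left(- \frac{2}{3}\right) = 2$)
$\left(92 - 53\right) + w{\left(5 \right)} = \left(92 - 53\right) + 2 = 39 + 2 = 41$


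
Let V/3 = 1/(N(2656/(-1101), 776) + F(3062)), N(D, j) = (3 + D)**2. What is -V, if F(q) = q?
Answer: -3636603/3712178071 ≈ -0.00097964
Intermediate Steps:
V = 3636603/3712178071 (V = 3/((3 + 2656/(-1101))**2 + 3062) = 3/((3 + 2656*(-1/1101))**2 + 3062) = 3/((3 - 2656/1101)**2 + 3062) = 3/((647/1101)**2 + 3062) = 3/(418609/1212201 + 3062) = 3/(3712178071/1212201) = 3*(1212201/3712178071) = 3636603/3712178071 ≈ 0.00097964)
-V = -1*3636603/3712178071 = -3636603/3712178071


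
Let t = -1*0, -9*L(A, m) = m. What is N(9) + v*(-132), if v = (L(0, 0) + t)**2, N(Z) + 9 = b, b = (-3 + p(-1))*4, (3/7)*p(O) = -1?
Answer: -91/3 ≈ -30.333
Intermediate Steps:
p(O) = -7/3 (p(O) = (7/3)*(-1) = -7/3)
L(A, m) = -m/9
t = 0
b = -64/3 (b = (-3 - 7/3)*4 = -16/3*4 = -64/3 ≈ -21.333)
N(Z) = -91/3 (N(Z) = -9 - 64/3 = -91/3)
v = 0 (v = (-1/9*0 + 0)**2 = (0 + 0)**2 = 0**2 = 0)
N(9) + v*(-132) = -91/3 + 0*(-132) = -91/3 + 0 = -91/3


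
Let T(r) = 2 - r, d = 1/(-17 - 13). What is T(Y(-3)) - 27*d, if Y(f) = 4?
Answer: -11/10 ≈ -1.1000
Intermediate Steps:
d = -1/30 (d = 1/(-30) = -1/30 ≈ -0.033333)
T(Y(-3)) - 27*d = (2 - 1*4) - 27*(-1/30) = (2 - 4) + 9/10 = -2 + 9/10 = -11/10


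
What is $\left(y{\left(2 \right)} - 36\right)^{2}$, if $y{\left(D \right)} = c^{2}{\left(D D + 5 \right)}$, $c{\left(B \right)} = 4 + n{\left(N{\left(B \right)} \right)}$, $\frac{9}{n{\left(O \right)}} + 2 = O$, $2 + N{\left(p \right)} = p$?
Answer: $\frac{3481}{625} \approx 5.5696$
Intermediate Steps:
$N{\left(p \right)} = -2 + p$
$n{\left(O \right)} = \frac{9}{-2 + O}$
$c{\left(B \right)} = 4 + \frac{9}{-4 + B}$ ($c{\left(B \right)} = 4 + \frac{9}{-2 + \left(-2 + B\right)} = 4 + \frac{9}{-4 + B}$)
$y{\left(D \right)} = \frac{\left(13 + 4 D^{2}\right)^{2}}{\left(1 + D^{2}\right)^{2}}$ ($y{\left(D \right)} = \left(\frac{-7 + 4 \left(D D + 5\right)}{-4 + \left(D D + 5\right)}\right)^{2} = \left(\frac{-7 + 4 \left(D^{2} + 5\right)}{-4 + \left(D^{2} + 5\right)}\right)^{2} = \left(\frac{-7 + 4 \left(5 + D^{2}\right)}{-4 + \left(5 + D^{2}\right)}\right)^{2} = \left(\frac{-7 + \left(20 + 4 D^{2}\right)}{1 + D^{2}}\right)^{2} = \left(\frac{13 + 4 D^{2}}{1 + D^{2}}\right)^{2} = \frac{\left(13 + 4 D^{2}\right)^{2}}{\left(1 + D^{2}\right)^{2}}$)
$\left(y{\left(2 \right)} - 36\right)^{2} = \left(\frac{\left(13 + 4 \cdot 2^{2}\right)^{2}}{\left(1 + 2^{2}\right)^{2}} - 36\right)^{2} = \left(\frac{\left(13 + 4 \cdot 4\right)^{2}}{\left(1 + 4\right)^{2}} - 36\right)^{2} = \left(\frac{\left(13 + 16\right)^{2}}{25} - 36\right)^{2} = \left(\frac{29^{2}}{25} - 36\right)^{2} = \left(\frac{1}{25} \cdot 841 - 36\right)^{2} = \left(\frac{841}{25} - 36\right)^{2} = \left(- \frac{59}{25}\right)^{2} = \frac{3481}{625}$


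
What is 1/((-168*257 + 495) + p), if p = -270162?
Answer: -1/312843 ≈ -3.1965e-6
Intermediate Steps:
1/((-168*257 + 495) + p) = 1/((-168*257 + 495) - 270162) = 1/((-43176 + 495) - 270162) = 1/(-42681 - 270162) = 1/(-312843) = -1/312843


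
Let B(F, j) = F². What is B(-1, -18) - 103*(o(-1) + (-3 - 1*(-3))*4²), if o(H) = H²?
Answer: -102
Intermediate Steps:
B(-1, -18) - 103*(o(-1) + (-3 - 1*(-3))*4²) = (-1)² - 103*((-1)² + (-3 - 1*(-3))*4²) = 1 - 103*(1 + (-3 + 3)*16) = 1 - 103*(1 + 0*16) = 1 - 103*(1 + 0) = 1 - 103*1 = 1 - 103 = -102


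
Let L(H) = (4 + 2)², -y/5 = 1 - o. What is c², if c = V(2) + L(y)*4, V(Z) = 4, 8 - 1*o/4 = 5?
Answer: 21904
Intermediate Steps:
o = 12 (o = 32 - 4*5 = 32 - 20 = 12)
y = 55 (y = -5*(1 - 1*12) = -5*(1 - 12) = -5*(-11) = 55)
L(H) = 36 (L(H) = 6² = 36)
c = 148 (c = 4 + 36*4 = 4 + 144 = 148)
c² = 148² = 21904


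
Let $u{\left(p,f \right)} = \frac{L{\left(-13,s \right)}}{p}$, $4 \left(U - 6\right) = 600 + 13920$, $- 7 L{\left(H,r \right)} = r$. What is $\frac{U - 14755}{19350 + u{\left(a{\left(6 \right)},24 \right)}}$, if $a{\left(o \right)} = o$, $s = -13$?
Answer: $- \frac{466998}{812713} \approx -0.57462$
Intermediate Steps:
$L{\left(H,r \right)} = - \frac{r}{7}$
$U = 3636$ ($U = 6 + \frac{600 + 13920}{4} = 6 + \frac{1}{4} \cdot 14520 = 6 + 3630 = 3636$)
$u{\left(p,f \right)} = \frac{13}{7 p}$ ($u{\left(p,f \right)} = \frac{\left(- \frac{1}{7}\right) \left(-13\right)}{p} = \frac{13}{7 p}$)
$\frac{U - 14755}{19350 + u{\left(a{\left(6 \right)},24 \right)}} = \frac{3636 - 14755}{19350 + \frac{13}{7 \cdot 6}} = - \frac{11119}{19350 + \frac{13}{7} \cdot \frac{1}{6}} = - \frac{11119}{19350 + \frac{13}{42}} = - \frac{11119}{\frac{812713}{42}} = \left(-11119\right) \frac{42}{812713} = - \frac{466998}{812713}$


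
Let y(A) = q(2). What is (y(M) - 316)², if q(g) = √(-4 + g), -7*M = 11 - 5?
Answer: (316 - I*√2)² ≈ 99854.0 - 893.8*I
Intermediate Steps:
M = -6/7 (M = -(11 - 5)/7 = -⅐*6 = -6/7 ≈ -0.85714)
y(A) = I*√2 (y(A) = √(-4 + 2) = √(-2) = I*√2)
(y(M) - 316)² = (I*√2 - 316)² = (-316 + I*√2)²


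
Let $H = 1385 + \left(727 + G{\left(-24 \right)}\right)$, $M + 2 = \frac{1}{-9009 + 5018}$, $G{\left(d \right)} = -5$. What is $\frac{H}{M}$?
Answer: $- \frac{8409037}{7983} \approx -1053.4$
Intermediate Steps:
$M = - \frac{7983}{3991}$ ($M = -2 + \frac{1}{-9009 + 5018} = -2 + \frac{1}{-3991} = -2 - \frac{1}{3991} = - \frac{7983}{3991} \approx -2.0003$)
$H = 2107$ ($H = 1385 + \left(727 - 5\right) = 1385 + 722 = 2107$)
$\frac{H}{M} = \frac{2107}{- \frac{7983}{3991}} = 2107 \left(- \frac{3991}{7983}\right) = - \frac{8409037}{7983}$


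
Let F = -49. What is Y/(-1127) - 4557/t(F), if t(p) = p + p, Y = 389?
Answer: 104033/2254 ≈ 46.155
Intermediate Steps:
t(p) = 2*p
Y/(-1127) - 4557/t(F) = 389/(-1127) - 4557/(2*(-49)) = 389*(-1/1127) - 4557/(-98) = -389/1127 - 4557*(-1/98) = -389/1127 + 93/2 = 104033/2254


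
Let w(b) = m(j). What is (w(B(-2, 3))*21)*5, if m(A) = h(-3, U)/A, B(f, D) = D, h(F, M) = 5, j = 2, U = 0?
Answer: 525/2 ≈ 262.50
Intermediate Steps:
m(A) = 5/A
w(b) = 5/2
(w(B(-2, 3))*21)*5 = ((5/2)*21)*5 = (105/2)*5 = 525/2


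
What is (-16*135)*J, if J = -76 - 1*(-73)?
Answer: 6480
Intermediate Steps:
J = -3 (J = -76 + 73 = -3)
(-16*135)*J = -16*135*(-3) = -2160*(-3) = 6480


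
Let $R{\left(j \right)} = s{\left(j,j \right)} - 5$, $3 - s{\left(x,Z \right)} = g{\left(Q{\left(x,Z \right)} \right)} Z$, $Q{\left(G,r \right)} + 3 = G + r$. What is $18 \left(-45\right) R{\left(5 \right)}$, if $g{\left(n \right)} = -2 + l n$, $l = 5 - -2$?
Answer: $191970$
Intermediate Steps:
$l = 7$ ($l = 5 + 2 = 7$)
$Q{\left(G,r \right)} = -3 + G + r$ ($Q{\left(G,r \right)} = -3 + \left(G + r\right) = -3 + G + r$)
$g{\left(n \right)} = -2 + 7 n$
$s{\left(x,Z \right)} = 3 - Z \left(-23 + 7 Z + 7 x\right)$ ($s{\left(x,Z \right)} = 3 - \left(-2 + 7 \left(-3 + x + Z\right)\right) Z = 3 - \left(-2 + 7 \left(-3 + Z + x\right)\right) Z = 3 - \left(-2 + \left(-21 + 7 Z + 7 x\right)\right) Z = 3 - \left(-23 + 7 Z + 7 x\right) Z = 3 - Z \left(-23 + 7 Z + 7 x\right)$)
$R{\left(j \right)} = -2 - j \left(-23 + 14 j\right)$ ($R{\left(j \right)} = \left(3 - j \left(-23 + 7 j + 7 j\right)\right) - 5 = \left(3 - j \left(-23 + 14 j\right)\right) - 5 = -2 - j \left(-23 + 14 j\right)$)
$18 \left(-45\right) R{\left(5 \right)} = 18 \left(-45\right) \left(-2 - 5 \left(-23 + 14 \cdot 5\right)\right) = - 810 \left(-2 - 5 \left(-23 + 70\right)\right) = - 810 \left(-2 - 5 \cdot 47\right) = - 810 \left(-2 - 235\right) = \left(-810\right) \left(-237\right) = 191970$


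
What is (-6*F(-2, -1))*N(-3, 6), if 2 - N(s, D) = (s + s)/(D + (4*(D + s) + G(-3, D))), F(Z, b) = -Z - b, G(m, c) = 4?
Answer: -450/11 ≈ -40.909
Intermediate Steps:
N(s, D) = 2 - 2*s/(4 + 4*s + 5*D) (N(s, D) = 2 - (s + s)/(D + (4*(D + s) + 4)) = 2 - 2*s/(D + ((4*D + 4*s) + 4)) = 2 - 2*s/(D + (4 + 4*D + 4*s)) = 2 - 2*s/(4 + 4*s + 5*D))
(-6*F(-2, -1))*N(-3, 6) = (-6*(-1*(-2) - 1*(-1)))*(2*(4 + 3*(-3) + 5*6)/(4 + 4*(-3) + 5*6)) = (-6*(2 + 1))*(2*(4 - 9 + 30)/(4 - 12 + 30)) = (-6*3)*(2*25/22) = -36*25/22 = -18*25/11 = -450/11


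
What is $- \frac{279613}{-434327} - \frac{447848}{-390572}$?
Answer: $\frac{2052172209}{1146188953} \approx 1.7904$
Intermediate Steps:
$- \frac{279613}{-434327} - \frac{447848}{-390572} = \left(-279613\right) \left(- \frac{1}{434327}\right) - - \frac{3026}{2639} = \frac{279613}{434327} + \frac{3026}{2639} = \frac{2052172209}{1146188953}$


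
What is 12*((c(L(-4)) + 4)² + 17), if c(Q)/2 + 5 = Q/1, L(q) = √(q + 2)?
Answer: 540 - 288*I*√2 ≈ 540.0 - 407.29*I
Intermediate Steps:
L(q) = √(2 + q)
c(Q) = -10 + 2*Q (c(Q) = -10 + 2*(Q/1) = -10 + 2*(Q*1) = -10 + 2*Q)
12*((c(L(-4)) + 4)² + 17) = 12*(((-10 + 2*√(2 - 4)) + 4)² + 17) = 12*(((-10 + 2*√(-2)) + 4)² + 17) = 12*(((-10 + 2*(I*√2)) + 4)² + 17) = 12*(((-10 + 2*I*√2) + 4)² + 17) = 12*((-6 + 2*I*√2)² + 17) = 12*(17 + (-6 + 2*I*√2)²) = 204 + 12*(-6 + 2*I*√2)²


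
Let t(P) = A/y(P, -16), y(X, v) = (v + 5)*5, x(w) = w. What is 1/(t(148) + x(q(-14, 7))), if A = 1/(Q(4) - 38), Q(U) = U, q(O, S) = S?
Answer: 1870/13091 ≈ 0.14285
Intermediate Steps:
y(X, v) = 25 + 5*v (y(X, v) = (5 + v)*5 = 25 + 5*v)
A = -1/34 (A = 1/(4 - 38) = 1/(-34) = -1/34 ≈ -0.029412)
t(P) = 1/1870 (t(P) = -1/(34*(25 + 5*(-16))) = -1/(34*(25 - 80)) = -1/34/(-55) = -1/34*(-1/55) = 1/1870)
1/(t(148) + x(q(-14, 7))) = 1/(1/1870 + 7) = 1/(13091/1870) = 1870/13091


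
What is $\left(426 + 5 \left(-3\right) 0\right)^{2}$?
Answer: $181476$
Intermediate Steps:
$\left(426 + 5 \left(-3\right) 0\right)^{2} = \left(426 - 0\right)^{2} = \left(426 + 0\right)^{2} = 426^{2} = 181476$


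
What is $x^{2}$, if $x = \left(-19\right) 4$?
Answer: $5776$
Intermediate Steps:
$x = -76$
$x^{2} = \left(-76\right)^{2} = 5776$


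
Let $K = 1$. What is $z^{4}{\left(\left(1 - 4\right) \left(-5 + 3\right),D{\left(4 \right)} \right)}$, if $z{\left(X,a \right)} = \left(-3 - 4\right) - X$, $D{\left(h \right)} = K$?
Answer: $28561$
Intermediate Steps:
$D{\left(h \right)} = 1$
$z{\left(X,a \right)} = -7 - X$
$z^{4}{\left(\left(1 - 4\right) \left(-5 + 3\right),D{\left(4 \right)} \right)} = \left(-7 - \left(1 - 4\right) \left(-5 + 3\right)\right)^{4} = \left(-7 - \left(-3\right) \left(-2\right)\right)^{4} = \left(-7 - 6\right)^{4} = \left(-13\right)^{4} = 28561$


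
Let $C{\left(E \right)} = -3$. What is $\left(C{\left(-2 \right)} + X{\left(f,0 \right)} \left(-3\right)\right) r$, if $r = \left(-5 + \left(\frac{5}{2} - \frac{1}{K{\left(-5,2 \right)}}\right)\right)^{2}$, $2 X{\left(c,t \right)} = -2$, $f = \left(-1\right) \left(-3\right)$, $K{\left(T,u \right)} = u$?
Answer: $0$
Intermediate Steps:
$f = 3$
$X{\left(c,t \right)} = -1$ ($X{\left(c,t \right)} = \frac{1}{2} \left(-2\right) = -1$)
$r = 9$ ($r = \left(-5 + \left(\frac{5}{2} - \frac{1}{2}\right)\right)^{2} = \left(-5 + 2\right)^{2} = \left(-3\right)^{2} = 9$)
$\left(C{\left(-2 \right)} + X{\left(f,0 \right)} \left(-3\right)\right) r = \left(-3 - -3\right) 9 = \left(-3 + 3\right) 9 = 0 \cdot 9 = 0$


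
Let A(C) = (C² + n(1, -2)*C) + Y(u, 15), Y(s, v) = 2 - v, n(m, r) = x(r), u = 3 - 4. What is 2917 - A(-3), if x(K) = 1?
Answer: 2924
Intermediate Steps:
u = -1
n(m, r) = 1
A(C) = -13 + C + C² (A(C) = (C² + 1*C) + (2 - 1*15) = (C² + C) + (2 - 15) = (C + C²) - 13 = -13 + C + C²)
2917 - A(-3) = 2917 - (-13 - 3 + (-3)²) = 2917 - (-13 - 3 + 9) = 2917 - 1*(-7) = 2917 + 7 = 2924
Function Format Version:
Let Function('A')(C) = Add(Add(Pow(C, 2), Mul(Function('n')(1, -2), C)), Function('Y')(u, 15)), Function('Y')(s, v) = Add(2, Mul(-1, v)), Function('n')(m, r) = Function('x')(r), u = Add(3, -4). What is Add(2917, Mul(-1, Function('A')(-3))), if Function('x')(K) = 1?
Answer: 2924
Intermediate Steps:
u = -1
Function('n')(m, r) = 1
Function('A')(C) = Add(-13, C, Pow(C, 2)) (Function('A')(C) = Add(Add(Pow(C, 2), Mul(1, C)), Add(2, Mul(-1, 15))) = Add(Add(Pow(C, 2), C), Add(2, -15)) = Add(Add(C, Pow(C, 2)), -13) = Add(-13, C, Pow(C, 2)))
Add(2917, Mul(-1, Function('A')(-3))) = Add(2917, Mul(-1, Add(-13, -3, Pow(-3, 2)))) = Add(2917, Mul(-1, Add(-13, -3, 9))) = Add(2917, Mul(-1, -7)) = Add(2917, 7) = 2924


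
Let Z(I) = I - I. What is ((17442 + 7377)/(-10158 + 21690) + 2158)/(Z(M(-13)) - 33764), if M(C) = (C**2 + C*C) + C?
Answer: -8303625/129788816 ≈ -0.063978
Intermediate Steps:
M(C) = C + 2*C**2 (M(C) = (C**2 + C**2) + C = 2*C**2 + C = C + 2*C**2)
Z(I) = 0
((17442 + 7377)/(-10158 + 21690) + 2158)/(Z(M(-13)) - 33764) = ((17442 + 7377)/(-10158 + 21690) + 2158)/(0 - 33764) = (24819/11532 + 2158)/(-33764) = (24819*(1/11532) + 2158)*(-1/33764) = (8273/3844 + 2158)*(-1/33764) = (8303625/3844)*(-1/33764) = -8303625/129788816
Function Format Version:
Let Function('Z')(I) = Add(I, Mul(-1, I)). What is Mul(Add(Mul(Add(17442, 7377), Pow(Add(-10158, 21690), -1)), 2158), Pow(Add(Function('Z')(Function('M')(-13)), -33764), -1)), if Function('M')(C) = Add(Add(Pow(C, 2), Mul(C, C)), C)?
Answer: Rational(-8303625, 129788816) ≈ -0.063978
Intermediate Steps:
Function('M')(C) = Add(C, Mul(2, Pow(C, 2))) (Function('M')(C) = Add(Add(Pow(C, 2), Pow(C, 2)), C) = Add(Mul(2, Pow(C, 2)), C) = Add(C, Mul(2, Pow(C, 2))))
Function('Z')(I) = 0
Mul(Add(Mul(Add(17442, 7377), Pow(Add(-10158, 21690), -1)), 2158), Pow(Add(Function('Z')(Function('M')(-13)), -33764), -1)) = Mul(Add(Mul(Add(17442, 7377), Pow(Add(-10158, 21690), -1)), 2158), Pow(Add(0, -33764), -1)) = Mul(Add(Mul(24819, Pow(11532, -1)), 2158), Pow(-33764, -1)) = Mul(Add(Mul(24819, Rational(1, 11532)), 2158), Rational(-1, 33764)) = Mul(Add(Rational(8273, 3844), 2158), Rational(-1, 33764)) = Mul(Rational(8303625, 3844), Rational(-1, 33764)) = Rational(-8303625, 129788816)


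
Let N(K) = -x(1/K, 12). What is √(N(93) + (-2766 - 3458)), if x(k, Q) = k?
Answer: I*√53831469/93 ≈ 78.892*I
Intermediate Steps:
N(K) = -1/K
√(N(93) + (-2766 - 3458)) = √(-1/93 + (-2766 - 3458)) = √(-1*1/93 - 6224) = √(-1/93 - 6224) = √(-578833/93) = I*√53831469/93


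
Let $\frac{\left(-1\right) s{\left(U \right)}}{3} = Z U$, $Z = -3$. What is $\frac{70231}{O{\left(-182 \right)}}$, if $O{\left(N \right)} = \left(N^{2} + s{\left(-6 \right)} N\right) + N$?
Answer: $\frac{10033}{6110} \approx 1.6421$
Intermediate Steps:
$s{\left(U \right)} = 9 U$ ($s{\left(U \right)} = - 3 \left(- 3 U\right) = 9 U$)
$O{\left(N \right)} = N^{2} - 53 N$ ($O{\left(N \right)} = \left(N^{2} + 9 \left(-6\right) N\right) + N = \left(N^{2} - 54 N\right) + N = N^{2} - 53 N$)
$\frac{70231}{O{\left(-182 \right)}} = \frac{70231}{\left(-182\right) \left(-53 - 182\right)} = \frac{70231}{\left(-182\right) \left(-235\right)} = \frac{70231}{42770} = 70231 \cdot \frac{1}{42770} = \frac{10033}{6110}$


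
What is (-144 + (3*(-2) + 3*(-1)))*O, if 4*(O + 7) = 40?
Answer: -459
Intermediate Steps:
O = 3 (O = -7 + (1/4)*40 = -7 + 10 = 3)
(-144 + (3*(-2) + 3*(-1)))*O = (-144 + (3*(-2) + 3*(-1)))*3 = (-144 + (-6 - 3))*3 = (-144 - 9)*3 = -153*3 = -459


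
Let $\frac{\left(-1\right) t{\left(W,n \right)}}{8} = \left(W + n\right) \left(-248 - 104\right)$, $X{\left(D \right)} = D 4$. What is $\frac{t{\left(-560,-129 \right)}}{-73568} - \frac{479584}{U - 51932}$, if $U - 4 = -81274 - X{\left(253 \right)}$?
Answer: $\frac{420010312}{14025363} \approx 29.946$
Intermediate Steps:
$X{\left(D \right)} = 4 D$
$t{\left(W,n \right)} = 2816 W + 2816 n$ ($t{\left(W,n \right)} = - 8 \left(W + n\right) \left(-248 - 104\right) = - 8 \left(W + n\right) \left(-352\right) = - 8 \left(- 352 W - 352 n\right) = 2816 W + 2816 n$)
$U = -82282$ ($U = 4 - \left(81274 + 4 \cdot 253\right) = 4 - 82286 = -82282$)
$\frac{t{\left(-560,-129 \right)}}{-73568} - \frac{479584}{U - 51932} = \frac{2816 \left(-560\right) + 2816 \left(-129\right)}{-73568} - \frac{479584}{-82282 - 51932} = \left(-1576960 - 363264\right) \left(- \frac{1}{73568}\right) - \frac{479584}{-134214} = \left(-1940224\right) \left(- \frac{1}{73568}\right) - - \frac{239792}{67107} = \frac{5512}{209} + \frac{239792}{67107} = \frac{420010312}{14025363}$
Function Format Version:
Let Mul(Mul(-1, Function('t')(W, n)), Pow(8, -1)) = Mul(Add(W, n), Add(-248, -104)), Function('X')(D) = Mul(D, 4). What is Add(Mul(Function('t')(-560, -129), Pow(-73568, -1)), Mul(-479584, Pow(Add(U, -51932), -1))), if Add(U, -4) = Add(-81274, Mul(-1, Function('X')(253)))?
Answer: Rational(420010312, 14025363) ≈ 29.946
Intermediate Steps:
Function('X')(D) = Mul(4, D)
Function('t')(W, n) = Add(Mul(2816, W), Mul(2816, n)) (Function('t')(W, n) = Mul(-8, Mul(Add(W, n), Add(-248, -104))) = Mul(-8, Mul(Add(W, n), -352)) = Mul(-8, Add(Mul(-352, W), Mul(-352, n))) = Add(Mul(2816, W), Mul(2816, n)))
U = -82282 (U = Add(4, Add(-81274, Mul(-1, Mul(4, 253)))) = Add(4, Add(-81274, Mul(-1, 1012))) = Add(4, Add(-81274, -1012)) = Add(4, -82286) = -82282)
Add(Mul(Function('t')(-560, -129), Pow(-73568, -1)), Mul(-479584, Pow(Add(U, -51932), -1))) = Add(Mul(Add(Mul(2816, -560), Mul(2816, -129)), Pow(-73568, -1)), Mul(-479584, Pow(Add(-82282, -51932), -1))) = Add(Mul(Add(-1576960, -363264), Rational(-1, 73568)), Mul(-479584, Pow(-134214, -1))) = Add(Mul(-1940224, Rational(-1, 73568)), Mul(-479584, Rational(-1, 134214))) = Add(Rational(5512, 209), Rational(239792, 67107)) = Rational(420010312, 14025363)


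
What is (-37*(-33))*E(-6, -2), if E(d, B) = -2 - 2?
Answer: -4884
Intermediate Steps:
E(d, B) = -4
(-37*(-33))*E(-6, -2) = -37*(-33)*(-4) = 1221*(-4) = -4884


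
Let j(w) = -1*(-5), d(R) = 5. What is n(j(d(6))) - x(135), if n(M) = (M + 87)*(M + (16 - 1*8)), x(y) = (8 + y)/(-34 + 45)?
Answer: 1183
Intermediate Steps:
x(y) = 8/11 + y/11 (x(y) = (8 + y)/11 = (8 + y)*(1/11) = 8/11 + y/11)
j(w) = 5
n(M) = (8 + M)*(87 + M) (n(M) = (87 + M)*(M + (16 - 8)) = (87 + M)*(M + 8) = (87 + M)*(8 + M) = (8 + M)*(87 + M))
n(j(d(6))) - x(135) = (696 + 5² + 95*5) - (8/11 + (1/11)*135) = (696 + 25 + 475) - (8/11 + 135/11) = 1196 - 1*13 = 1196 - 13 = 1183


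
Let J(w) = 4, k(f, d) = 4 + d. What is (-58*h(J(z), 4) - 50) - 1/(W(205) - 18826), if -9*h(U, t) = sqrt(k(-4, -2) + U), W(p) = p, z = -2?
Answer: -931049/18621 + 58*sqrt(6)/9 ≈ -34.214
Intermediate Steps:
h(U, t) = -sqrt(2 + U)/9 (h(U, t) = -sqrt((4 - 2) + U)/9 = -sqrt(2 + U)/9)
(-58*h(J(z), 4) - 50) - 1/(W(205) - 18826) = (-(-58)*sqrt(2 + 4)/9 - 50) - 1/(205 - 18826) = (-(-58)*sqrt(6)/9 - 50) - 1/(-18621) = (58*sqrt(6)/9 - 50) - 1*(-1/18621) = (-50 + 58*sqrt(6)/9) + 1/18621 = -931049/18621 + 58*sqrt(6)/9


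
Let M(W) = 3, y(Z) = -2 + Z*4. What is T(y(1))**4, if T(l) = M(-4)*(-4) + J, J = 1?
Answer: 14641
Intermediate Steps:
y(Z) = -2 + 4*Z
T(l) = -11 (T(l) = 3*(-4) + 1 = -12 + 1 = -11)
T(y(1))**4 = (-11)**4 = 14641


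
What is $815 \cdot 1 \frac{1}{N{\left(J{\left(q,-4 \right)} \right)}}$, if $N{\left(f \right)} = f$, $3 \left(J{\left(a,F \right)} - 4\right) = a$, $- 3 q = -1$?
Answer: $\frac{7335}{37} \approx 198.24$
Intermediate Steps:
$q = \frac{1}{3}$ ($q = \left(- \frac{1}{3}\right) \left(-1\right) = \frac{1}{3} \approx 0.33333$)
$J{\left(a,F \right)} = 4 + \frac{a}{3}$
$815 \cdot 1 \frac{1}{N{\left(J{\left(q,-4 \right)} \right)}} = 815 \cdot 1 \frac{1}{4 + \frac{1}{3} \cdot \frac{1}{3}} = 815 \cdot 1 \frac{1}{4 + \frac{1}{9}} = 815 \cdot 1 \frac{1}{\frac{37}{9}} = 815 \cdot 1 \cdot \frac{9}{37} = 815 \cdot \frac{9}{37} = \frac{7335}{37}$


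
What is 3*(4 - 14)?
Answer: -30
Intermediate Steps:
3*(4 - 14) = 3*(-10) = -30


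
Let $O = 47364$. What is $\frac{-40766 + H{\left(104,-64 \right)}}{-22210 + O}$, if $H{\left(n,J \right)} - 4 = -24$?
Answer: $- \frac{20393}{12577} \approx -1.6215$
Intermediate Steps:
$H{\left(n,J \right)} = -20$ ($H{\left(n,J \right)} = 4 - 24 = -20$)
$\frac{-40766 + H{\left(104,-64 \right)}}{-22210 + O} = \frac{-40766 - 20}{-22210 + 47364} = - \frac{40786}{25154} = \left(-40786\right) \frac{1}{25154} = - \frac{20393}{12577}$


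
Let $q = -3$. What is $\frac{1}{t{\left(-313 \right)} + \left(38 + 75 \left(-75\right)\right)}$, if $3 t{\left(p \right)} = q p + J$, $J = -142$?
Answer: $- \frac{3}{15964} \approx -0.00018792$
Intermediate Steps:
$t{\left(p \right)} = - \frac{142}{3} - p$ ($t{\left(p \right)} = \frac{- 3 p - 142}{3} = \frac{-142 - 3 p}{3} = - \frac{142}{3} - p$)
$\frac{1}{t{\left(-313 \right)} + \left(38 + 75 \left(-75\right)\right)} = \frac{1}{\left(- \frac{142}{3} - -313\right) + \left(38 + 75 \left(-75\right)\right)} = \frac{1}{\left(- \frac{142}{3} + 313\right) + \left(38 - 5625\right)} = \frac{1}{\frac{797}{3} - 5587} = \frac{1}{- \frac{15964}{3}} = - \frac{3}{15964}$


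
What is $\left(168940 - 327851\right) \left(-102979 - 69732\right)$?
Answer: $27445677721$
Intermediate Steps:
$\left(168940 - 327851\right) \left(-102979 - 69732\right) = \left(-158911\right) \left(-172711\right) = 27445677721$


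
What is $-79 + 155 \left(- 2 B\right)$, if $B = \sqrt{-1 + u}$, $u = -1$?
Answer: $-79 - 310 i \sqrt{2} \approx -79.0 - 438.41 i$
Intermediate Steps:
$B = i \sqrt{2}$ ($B = \sqrt{-1 - 1} = \sqrt{-2} = i \sqrt{2} \approx 1.4142 i$)
$-79 + 155 \left(- 2 B\right) = -79 + 155 \left(- 2 i \sqrt{2}\right) = -79 - 310 i \sqrt{2}$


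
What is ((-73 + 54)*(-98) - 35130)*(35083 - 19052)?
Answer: -533319308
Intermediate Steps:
((-73 + 54)*(-98) - 35130)*(35083 - 19052) = (-19*(-98) - 35130)*16031 = (1862 - 35130)*16031 = -33268*16031 = -533319308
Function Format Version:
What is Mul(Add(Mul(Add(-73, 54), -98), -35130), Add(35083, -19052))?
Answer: -533319308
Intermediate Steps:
Mul(Add(Mul(Add(-73, 54), -98), -35130), Add(35083, -19052)) = Mul(Add(Mul(-19, -98), -35130), 16031) = Mul(Add(1862, -35130), 16031) = Mul(-33268, 16031) = -533319308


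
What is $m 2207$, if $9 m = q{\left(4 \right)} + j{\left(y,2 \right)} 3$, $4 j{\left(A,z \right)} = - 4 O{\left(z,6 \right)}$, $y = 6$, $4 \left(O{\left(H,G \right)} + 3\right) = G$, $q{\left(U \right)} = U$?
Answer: $\frac{37519}{18} \approx 2084.4$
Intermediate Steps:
$O{\left(H,G \right)} = -3 + \frac{G}{4}$
$j{\left(A,z \right)} = \frac{3}{2}$ ($j{\left(A,z \right)} = \frac{\left(-4\right) \left(-3 + \frac{1}{4} \cdot 6\right)}{4} = \frac{\left(-4\right) \left(-3 + \frac{3}{2}\right)}{4} = \frac{\left(-4\right) \left(- \frac{3}{2}\right)}{4} = \frac{1}{4} \cdot 6 = \frac{3}{2}$)
$m = \frac{17}{18}$ ($m = \frac{4 + \frac{3}{2} \cdot 3}{9} = \frac{4 + \frac{9}{2}}{9} = \frac{1}{9} \cdot \frac{17}{2} = \frac{17}{18} \approx 0.94444$)
$m 2207 = \frac{17}{18} \cdot 2207 = \frac{37519}{18}$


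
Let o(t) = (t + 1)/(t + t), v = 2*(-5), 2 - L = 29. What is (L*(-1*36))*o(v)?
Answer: 2187/5 ≈ 437.40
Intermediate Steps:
L = -27 (L = 2 - 1*29 = 2 - 29 = -27)
v = -10
o(t) = (1 + t)/(2*t) (o(t) = (1 + t)/((2*t)) = (1 + t)*(1/(2*t)) = (1 + t)/(2*t))
(L*(-1*36))*o(v) = (-(-27)*36)*((½)*(1 - 10)/(-10)) = (-27*(-36))*((½)*(-⅒)*(-9)) = 972*(9/20) = 2187/5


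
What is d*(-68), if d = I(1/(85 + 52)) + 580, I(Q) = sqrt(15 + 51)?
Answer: -39440 - 68*sqrt(66) ≈ -39992.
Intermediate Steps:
I(Q) = sqrt(66)
d = 580 + sqrt(66) (d = sqrt(66) + 580 = 580 + sqrt(66) ≈ 588.12)
d*(-68) = (580 + sqrt(66))*(-68) = -39440 - 68*sqrt(66)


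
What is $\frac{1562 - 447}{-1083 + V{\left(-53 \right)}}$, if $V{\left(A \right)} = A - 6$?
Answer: $- \frac{1115}{1142} \approx -0.97636$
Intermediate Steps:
$V{\left(A \right)} = -6 + A$
$\frac{1562 - 447}{-1083 + V{\left(-53 \right)}} = \frac{1562 - 447}{-1083 - 59} = \frac{1115}{-1083 - 59} = \frac{1115}{-1142} = 1115 \left(- \frac{1}{1142}\right) = - \frac{1115}{1142}$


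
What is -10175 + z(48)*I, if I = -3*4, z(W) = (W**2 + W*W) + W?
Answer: -66047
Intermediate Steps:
z(W) = W + 2*W**2 (z(W) = (W**2 + W**2) + W = 2*W**2 + W = W + 2*W**2)
I = -12
-10175 + z(48)*I = -10175 + (48*(1 + 2*48))*(-12) = -10175 + (48*(1 + 96))*(-12) = -10175 + (48*97)*(-12) = -10175 + 4656*(-12) = -10175 - 55872 = -66047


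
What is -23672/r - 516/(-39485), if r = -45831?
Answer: 958337716/1809637035 ≈ 0.52957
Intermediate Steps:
-23672/r - 516/(-39485) = -23672/(-45831) - 516/(-39485) = -23672*(-1/45831) - 516*(-1/39485) = 23672/45831 + 516/39485 = 958337716/1809637035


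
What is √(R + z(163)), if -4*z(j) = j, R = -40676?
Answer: 233*I*√3/2 ≈ 201.78*I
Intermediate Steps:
z(j) = -j/4
√(R + z(163)) = √(-40676 - ¼*163) = √(-40676 - 163/4) = √(-162867/4) = 233*I*√3/2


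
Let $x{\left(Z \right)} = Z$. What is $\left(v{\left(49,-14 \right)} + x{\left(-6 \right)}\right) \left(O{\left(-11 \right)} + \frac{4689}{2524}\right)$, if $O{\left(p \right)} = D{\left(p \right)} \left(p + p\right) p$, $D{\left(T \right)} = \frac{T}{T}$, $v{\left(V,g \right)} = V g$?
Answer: $- \frac{106480981}{631} \approx -1.6875 \cdot 10^{5}$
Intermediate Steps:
$D{\left(T \right)} = 1$
$O{\left(p \right)} = 2 p^{2}$ ($O{\left(p \right)} = 1 \left(p + p\right) p = 1 \cdot 2 p p = 2 p p = 2 p^{2}$)
$\left(v{\left(49,-14 \right)} + x{\left(-6 \right)}\right) \left(O{\left(-11 \right)} + \frac{4689}{2524}\right) = \left(49 \left(-14\right) - 6\right) \left(2 \left(-11\right)^{2} + \frac{4689}{2524}\right) = \left(-686 - 6\right) \left(2 \cdot 121 + 4689 \cdot \frac{1}{2524}\right) = - 692 \left(242 + \frac{4689}{2524}\right) = \left(-692\right) \frac{615497}{2524} = - \frac{106480981}{631}$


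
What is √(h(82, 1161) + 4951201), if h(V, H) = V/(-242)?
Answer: 4*√37443455/11 ≈ 2225.1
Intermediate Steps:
h(V, H) = -V/242 (h(V, H) = V*(-1/242) = -V/242)
√(h(82, 1161) + 4951201) = √(-1/242*82 + 4951201) = √(-41/121 + 4951201) = √(599095280/121) = 4*√37443455/11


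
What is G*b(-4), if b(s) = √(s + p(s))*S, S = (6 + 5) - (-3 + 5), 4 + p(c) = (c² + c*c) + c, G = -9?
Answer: -162*√5 ≈ -362.24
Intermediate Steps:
p(c) = -4 + c + 2*c² (p(c) = -4 + ((c² + c*c) + c) = -4 + ((c² + c²) + c) = -4 + (2*c² + c) = -4 + (c + 2*c²) = -4 + c + 2*c²)
S = 9 (S = 11 - 1*2 = 11 - 2 = 9)
b(s) = 9*√(-4 + 2*s + 2*s²) (b(s) = √(s + (-4 + s + 2*s²))*9 = √(-4 + 2*s + 2*s²)*9 = 9*√(-4 + 2*s + 2*s²))
G*b(-4) = -81*√(-4 + 2*(-4) + 2*(-4)²) = -81*√(-4 - 8 + 2*16) = -81*√(-4 - 8 + 32) = -81*√20 = -81*2*√5 = -162*√5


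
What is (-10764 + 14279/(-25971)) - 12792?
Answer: -611787155/25971 ≈ -23557.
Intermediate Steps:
(-10764 + 14279/(-25971)) - 12792 = (-10764 + 14279*(-1/25971)) - 12792 = (-10764 - 14279/25971) - 12792 = -279566123/25971 - 12792 = -611787155/25971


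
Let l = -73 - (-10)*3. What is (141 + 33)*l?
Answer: -7482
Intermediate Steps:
l = -43 (l = -73 - 1*(-30) = -73 + 30 = -43)
(141 + 33)*l = (141 + 33)*(-43) = 174*(-43) = -7482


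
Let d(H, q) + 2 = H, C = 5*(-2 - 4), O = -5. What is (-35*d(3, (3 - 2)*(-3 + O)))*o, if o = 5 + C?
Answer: 875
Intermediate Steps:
C = -30 (C = 5*(-6) = -30)
d(H, q) = -2 + H
o = -25 (o = 5 - 30 = -25)
(-35*d(3, (3 - 2)*(-3 + O)))*o = -35*(-2 + 3)*(-25) = -35*(-25) = 875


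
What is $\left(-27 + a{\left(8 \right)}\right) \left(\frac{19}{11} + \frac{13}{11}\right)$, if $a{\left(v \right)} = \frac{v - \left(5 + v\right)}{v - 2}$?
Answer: $- \frac{2672}{33} \approx -80.97$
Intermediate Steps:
$a{\left(v \right)} = - \frac{5}{-2 + v}$
$\left(-27 + a{\left(8 \right)}\right) \left(\frac{19}{11} + \frac{13}{11}\right) = \left(-27 - \frac{5}{-2 + 8}\right) \left(\frac{19}{11} + \frac{13}{11}\right) = \left(-27 - \frac{5}{6}\right) \left(19 \cdot \frac{1}{11} + 13 \cdot \frac{1}{11}\right) = \left(-27 - \frac{5}{6}\right) \left(\frac{19}{11} + \frac{13}{11}\right) = \left(-27 - \frac{5}{6}\right) \frac{32}{11} = \left(- \frac{167}{6}\right) \frac{32}{11} = - \frac{2672}{33}$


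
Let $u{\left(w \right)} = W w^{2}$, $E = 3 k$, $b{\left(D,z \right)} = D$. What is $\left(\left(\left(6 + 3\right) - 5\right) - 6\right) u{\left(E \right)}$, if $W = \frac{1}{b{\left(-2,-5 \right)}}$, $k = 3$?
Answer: $81$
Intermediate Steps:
$W = - \frac{1}{2}$ ($W = \frac{1}{-2} = - \frac{1}{2} \approx -0.5$)
$E = 9$ ($E = 3 \cdot 3 = 9$)
$u{\left(w \right)} = - \frac{w^{2}}{2}$
$\left(\left(\left(6 + 3\right) - 5\right) - 6\right) u{\left(E \right)} = \left(\left(\left(6 + 3\right) - 5\right) - 6\right) \left(- \frac{9^{2}}{2}\right) = \left(\left(9 - 5\right) - 6\right) \left(\left(- \frac{1}{2}\right) 81\right) = \left(4 - 6\right) \left(- \frac{81}{2}\right) = \left(-2\right) \left(- \frac{81}{2}\right) = 81$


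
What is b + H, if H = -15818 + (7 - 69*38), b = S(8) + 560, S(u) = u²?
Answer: -17809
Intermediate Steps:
b = 624 (b = 8² + 560 = 64 + 560 = 624)
H = -18433 (H = -15818 + (7 - 2622) = -15818 - 2615 = -18433)
b + H = 624 - 18433 = -17809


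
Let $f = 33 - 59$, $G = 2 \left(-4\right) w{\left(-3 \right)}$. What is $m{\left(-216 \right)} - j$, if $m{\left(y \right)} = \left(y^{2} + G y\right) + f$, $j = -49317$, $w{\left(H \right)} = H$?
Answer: $90763$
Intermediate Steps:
$G = 24$ ($G = 2 \left(-4\right) \left(-3\right) = \left(-8\right) \left(-3\right) = 24$)
$f = -26$
$m{\left(y \right)} = -26 + y^{2} + 24 y$ ($m{\left(y \right)} = \left(y^{2} + 24 y\right) - 26 = -26 + y^{2} + 24 y$)
$m{\left(-216 \right)} - j = \left(-26 + \left(-216\right)^{2} + 24 \left(-216\right)\right) - -49317 = \left(-26 + 46656 - 5184\right) + 49317 = 41446 + 49317 = 90763$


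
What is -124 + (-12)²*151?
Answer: 21620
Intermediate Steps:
-124 + (-12)²*151 = -124 + 144*151 = -124 + 21744 = 21620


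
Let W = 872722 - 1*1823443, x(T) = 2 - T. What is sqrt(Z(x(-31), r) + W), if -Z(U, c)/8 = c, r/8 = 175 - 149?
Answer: I*sqrt(952385) ≈ 975.9*I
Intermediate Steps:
r = 208 (r = 8*(175 - 149) = 8*26 = 208)
Z(U, c) = -8*c
W = -950721 (W = 872722 - 1823443 = -950721)
sqrt(Z(x(-31), r) + W) = sqrt(-8*208 - 950721) = sqrt(-1664 - 950721) = sqrt(-952385) = I*sqrt(952385)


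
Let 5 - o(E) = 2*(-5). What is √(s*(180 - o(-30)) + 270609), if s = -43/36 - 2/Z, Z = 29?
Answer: √8186646669/174 ≈ 520.00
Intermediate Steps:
o(E) = 15 (o(E) = 5 - 2*(-5) = 5 - 1*(-10) = 5 + 10 = 15)
s = -1319/1044 (s = -43/36 - 2/29 = -1319/1044 ≈ -1.2634)
√(s*(180 - o(-30)) + 270609) = √(-1319*(180 - 1*15)/1044 + 270609) = √(-1319*(180 - 15)/1044 + 270609) = √(-1319/1044*165 + 270609) = √(-72545/348 + 270609) = √(94099387/348) = √8186646669/174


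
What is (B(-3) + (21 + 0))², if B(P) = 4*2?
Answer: 841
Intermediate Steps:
B(P) = 8
(B(-3) + (21 + 0))² = (8 + (21 + 0))² = (8 + 21)² = 29² = 841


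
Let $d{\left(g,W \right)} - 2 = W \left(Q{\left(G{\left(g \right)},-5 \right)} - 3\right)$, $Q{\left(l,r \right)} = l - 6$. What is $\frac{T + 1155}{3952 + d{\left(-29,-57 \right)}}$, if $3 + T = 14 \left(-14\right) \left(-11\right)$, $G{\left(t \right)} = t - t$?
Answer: $\frac{3308}{4467} \approx 0.74054$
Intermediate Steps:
$G{\left(t \right)} = 0$
$Q{\left(l,r \right)} = -6 + l$ ($Q{\left(l,r \right)} = l - 6 = -6 + l$)
$d{\left(g,W \right)} = 2 - 9 W$ ($d{\left(g,W \right)} = 2 + W \left(\left(-6 + 0\right) - 3\right) = 2 + W \left(-6 - 3\right) = 2 + W \left(-9\right) = 2 - 9 W$)
$T = 2153$ ($T = -3 + 14 \left(-14\right) \left(-11\right) = -3 - -2156 = -3 + 2156 = 2153$)
$\frac{T + 1155}{3952 + d{\left(-29,-57 \right)}} = \frac{2153 + 1155}{3952 + \left(2 - -513\right)} = \frac{3308}{3952 + \left(2 + 513\right)} = \frac{3308}{3952 + 515} = \frac{3308}{4467}$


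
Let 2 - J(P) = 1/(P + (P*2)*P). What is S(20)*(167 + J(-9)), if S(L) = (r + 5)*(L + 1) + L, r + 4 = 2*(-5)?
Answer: -4369664/153 ≈ -28560.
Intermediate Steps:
r = -14 (r = -4 + 2*(-5) = -4 - 10 = -14)
J(P) = 2 - 1/(P + 2*P**2) (J(P) = 2 - 1/(P + (P*2)*P) = 2 - 1/(P + (2*P)*P) = 2 - 1/(P + 2*P**2))
S(L) = -9 - 8*L (S(L) = (-14 + 5)*(L + 1) + L = -9*(1 + L) + L = (-9 - 9*L) + L = -9 - 8*L)
S(20)*(167 + J(-9)) = (-9 - 8*20)*(167 + (-1 + 2*(-9) + 4*(-9)**2)/((-9)*(1 + 2*(-9)))) = (-9 - 160)*(167 - (-1 - 18 + 4*81)/(9*(1 - 18))) = -169*(167 - 1/9*(-1 - 18 + 324)/(-17)) = -169*(167 - 1/9*(-1/17)*305) = -169*(167 + 305/153) = -169*25856/153 = -4369664/153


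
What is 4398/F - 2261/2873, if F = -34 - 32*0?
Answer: -373892/2873 ≈ -130.14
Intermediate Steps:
F = -34 (F = -34 + 0 = -34)
4398/F - 2261/2873 = 4398/(-34) - 2261/2873 = 4398*(-1/34) - 2261*1/2873 = -2199/17 - 133/169 = -373892/2873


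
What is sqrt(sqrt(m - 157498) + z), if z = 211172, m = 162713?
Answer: sqrt(211172 + sqrt(5215)) ≈ 459.61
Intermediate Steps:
sqrt(sqrt(m - 157498) + z) = sqrt(sqrt(162713 - 157498) + 211172) = sqrt(sqrt(5215) + 211172) = sqrt(211172 + sqrt(5215))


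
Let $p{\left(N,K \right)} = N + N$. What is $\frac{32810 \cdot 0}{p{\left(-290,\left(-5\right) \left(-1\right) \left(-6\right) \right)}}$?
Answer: $0$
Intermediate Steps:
$p{\left(N,K \right)} = 2 N$
$\frac{32810 \cdot 0}{p{\left(-290,\left(-5\right) \left(-1\right) \left(-6\right) \right)}} = \frac{32810 \cdot 0}{2 \left(-290\right)} = \frac{0}{-580} = 0 \left(- \frac{1}{580}\right) = 0$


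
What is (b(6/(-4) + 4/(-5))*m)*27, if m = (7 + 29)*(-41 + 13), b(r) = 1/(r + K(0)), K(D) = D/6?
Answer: 272160/23 ≈ 11833.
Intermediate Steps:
K(D) = D/6 (K(D) = D*(⅙) = D/6)
b(r) = 1/r (b(r) = 1/(r + (⅙)*0) = 1/(r + 0) = 1/r)
m = -1008 (m = 36*(-28) = -1008)
(b(6/(-4) + 4/(-5))*m)*27 = (-1008/(6/(-4) + 4/(-5)))*27 = (-1008/(6*(-¼) + 4*(-⅕)))*27 = (-1008/(-3/2 - ⅘))*27 = (-1008/(-23/10))*27 = -10/23*(-1008)*27 = (10080/23)*27 = 272160/23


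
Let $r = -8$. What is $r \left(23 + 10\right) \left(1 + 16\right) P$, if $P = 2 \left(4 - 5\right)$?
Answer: $8976$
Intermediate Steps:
$P = -2$ ($P = 2 \left(-1\right) = -2$)
$r \left(23 + 10\right) \left(1 + 16\right) P = - 8 \left(23 + 10\right) \left(1 + 16\right) \left(-2\right) = - 8 \cdot 33 \cdot 17 \left(-2\right) = \left(-8\right) 561 \left(-2\right) = \left(-4488\right) \left(-2\right) = 8976$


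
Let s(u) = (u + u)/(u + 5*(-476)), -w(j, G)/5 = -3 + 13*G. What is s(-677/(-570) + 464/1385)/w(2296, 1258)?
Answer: 19234/1228083631805 ≈ 1.5662e-8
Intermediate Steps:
w(j, G) = 15 - 65*G (w(j, G) = -5*(-3 + 13*G) = 15 - 65*G)
s(u) = 2*u/(-2380 + u) (s(u) = (2*u)/(u - 2380) = (2*u)/(-2380 + u) = 2*u/(-2380 + u))
s(-677/(-570) + 464/1385)/w(2296, 1258) = (2*(-677/(-570) + 464/1385)/(-2380 + (-677/(-570) + 464/1385)))/(15 - 65*1258) = (2*(-677*(-1/570) + 464*(1/1385))/(-2380 + (-677*(-1/570) + 464*(1/1385))))/(15 - 81770) = (2*(677/570 + 464/1385)/(-2380 + (677/570 + 464/1385)))/(-81755) = (2*(48085/31578)/(-2380 + 48085/31578))*(-1/81755) = (2*(48085/31578)/(-75107555/31578))*(-1/81755) = (2*(48085/31578)*(-31578/75107555))*(-1/81755) = -19234/15021511*(-1/81755) = 19234/1228083631805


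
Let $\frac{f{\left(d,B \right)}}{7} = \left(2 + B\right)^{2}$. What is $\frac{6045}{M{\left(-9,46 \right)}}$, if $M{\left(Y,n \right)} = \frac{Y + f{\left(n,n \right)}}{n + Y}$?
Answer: $\frac{74555}{5373} \approx 13.876$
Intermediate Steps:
$f{\left(d,B \right)} = 7 \left(2 + B\right)^{2}$
$M{\left(Y,n \right)} = \frac{Y + 7 \left(2 + n\right)^{2}}{Y + n}$ ($M{\left(Y,n \right)} = \frac{Y + 7 \left(2 + n\right)^{2}}{n + Y} = \frac{Y + 7 \left(2 + n\right)^{2}}{Y + n}$)
$\frac{6045}{M{\left(-9,46 \right)}} = \frac{6045}{\frac{1}{-9 + 46} \left(-9 + 7 \left(2 + 46\right)^{2}\right)} = \frac{6045}{\frac{1}{37} \left(-9 + 7 \cdot 48^{2}\right)} = \frac{6045}{\frac{1}{37} \left(-9 + 7 \cdot 2304\right)} = \frac{6045}{\frac{1}{37} \left(-9 + 16128\right)} = \frac{6045}{\frac{1}{37} \cdot 16119} = \frac{6045}{\frac{16119}{37}} = 6045 \cdot \frac{37}{16119} = \frac{74555}{5373}$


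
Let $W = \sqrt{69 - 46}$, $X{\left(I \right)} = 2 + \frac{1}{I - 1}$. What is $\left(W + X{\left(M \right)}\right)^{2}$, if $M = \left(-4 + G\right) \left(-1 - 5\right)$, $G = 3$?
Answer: $\frac{696}{25} + \frac{22 \sqrt{23}}{5} \approx 48.942$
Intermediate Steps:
$M = 6$ ($M = \left(-4 + 3\right) \left(-1 - 5\right) = \left(-1\right) \left(-6\right) = 6$)
$X{\left(I \right)} = 2 + \frac{1}{-1 + I}$
$W = \sqrt{23} \approx 4.7958$
$\left(W + X{\left(M \right)}\right)^{2} = \left(\sqrt{23} + \frac{-1 + 2 \cdot 6}{-1 + 6}\right)^{2} = \left(\sqrt{23} + \frac{-1 + 12}{5}\right)^{2} = \left(\sqrt{23} + \frac{1}{5} \cdot 11\right)^{2} = \left(\sqrt{23} + \frac{11}{5}\right)^{2} = \left(\frac{11}{5} + \sqrt{23}\right)^{2}$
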